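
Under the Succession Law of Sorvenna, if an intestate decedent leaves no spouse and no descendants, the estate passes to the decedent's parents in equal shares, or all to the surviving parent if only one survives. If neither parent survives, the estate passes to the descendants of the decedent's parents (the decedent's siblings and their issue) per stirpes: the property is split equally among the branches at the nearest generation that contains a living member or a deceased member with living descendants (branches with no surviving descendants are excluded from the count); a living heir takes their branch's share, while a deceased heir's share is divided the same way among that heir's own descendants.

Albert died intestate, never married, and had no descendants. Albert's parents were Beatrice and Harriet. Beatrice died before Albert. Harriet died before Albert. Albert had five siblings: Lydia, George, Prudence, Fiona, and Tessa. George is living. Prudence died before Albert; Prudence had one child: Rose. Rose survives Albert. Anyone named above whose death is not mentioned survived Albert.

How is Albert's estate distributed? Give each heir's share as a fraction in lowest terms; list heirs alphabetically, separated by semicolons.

Fiona 1/5; George 1/5; Lydia 1/5; Rose 1/5; Tessa 1/5

Neither parent survives and there are no descendants, so the estate passes to Albert's siblings and their issue per stirpes.
The estate is divided into 5 equal shares of 1/5 among Lydia, George, Prudence, Fiona, Tessa.
Lydia is living and takes 1/5.
George is living and takes 1/5.
Prudence predeceased; the 1/5 allotted to Prudence's branch passes to Prudence's issue by representation.
Rose is the sole taker at this level and receives the full 1/5.
Fiona is living and takes 1/5.
Tessa is living and takes 1/5.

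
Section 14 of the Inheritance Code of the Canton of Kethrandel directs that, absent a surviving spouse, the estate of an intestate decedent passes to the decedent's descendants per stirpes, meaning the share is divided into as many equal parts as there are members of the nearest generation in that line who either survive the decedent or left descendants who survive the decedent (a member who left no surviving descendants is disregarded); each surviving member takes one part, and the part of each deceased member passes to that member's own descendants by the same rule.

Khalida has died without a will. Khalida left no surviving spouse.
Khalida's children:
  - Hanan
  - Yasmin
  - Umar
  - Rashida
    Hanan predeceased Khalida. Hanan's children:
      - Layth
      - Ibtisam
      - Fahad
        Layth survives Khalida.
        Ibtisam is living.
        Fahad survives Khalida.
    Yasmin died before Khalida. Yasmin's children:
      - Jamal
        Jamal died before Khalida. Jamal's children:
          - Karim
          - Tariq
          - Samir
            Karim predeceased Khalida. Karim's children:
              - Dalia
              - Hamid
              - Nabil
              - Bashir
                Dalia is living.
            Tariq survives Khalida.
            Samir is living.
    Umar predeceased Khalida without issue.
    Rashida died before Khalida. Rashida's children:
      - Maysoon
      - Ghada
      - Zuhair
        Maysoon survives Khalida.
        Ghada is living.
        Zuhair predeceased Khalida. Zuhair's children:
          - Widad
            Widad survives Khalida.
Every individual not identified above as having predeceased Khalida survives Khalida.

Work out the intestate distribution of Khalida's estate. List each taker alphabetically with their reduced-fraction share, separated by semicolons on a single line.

There is no surviving spouse, so the entire estate passes to Khalida's descendants per stirpes.
Umar left no surviving issue, so that branch lapses and is disregarded.
The estate is divided into 3 equal shares of 1/3 among Hanan, Yasmin, Rashida.
Hanan predeceased; the 1/3 allotted to Hanan's branch passes to Hanan's issue by representation.
The 1/3 is divided into 3 equal shares of 1/9 among Layth, Ibtisam, Fahad.
Layth is living and takes 1/9.
Ibtisam is living and takes 1/9.
Fahad is living and takes 1/9.
Yasmin predeceased; the 1/3 allotted to Yasmin's branch passes to Yasmin's issue by representation.
Jamal's line is the sole branch at this level, so the full 1/3 passes to Jamal's issue by representation.
The 1/3 is divided into 3 equal shares of 1/9 among Karim, Tariq, Samir.
Karim predeceased; the 1/9 allotted to Karim's branch passes to Karim's issue by representation.
The 1/9 is divided into 4 equal shares of 1/36 among Dalia, Hamid, Nabil, Bashir.
Dalia is living and takes 1/36.
Hamid is living and takes 1/36.
Nabil is living and takes 1/36.
Bashir is living and takes 1/36.
Tariq is living and takes 1/9.
Samir is living and takes 1/9.
Rashida predeceased; the 1/3 allotted to Rashida's branch passes to Rashida's issue by representation.
The 1/3 is divided into 3 equal shares of 1/9 among Maysoon, Ghada, Zuhair.
Maysoon is living and takes 1/9.
Ghada is living and takes 1/9.
Zuhair predeceased; the 1/9 allotted to Zuhair's branch passes to Zuhair's issue by representation.
Widad is the sole taker at this level and receives the full 1/9.

Bashir 1/36; Dalia 1/36; Fahad 1/9; Ghada 1/9; Hamid 1/36; Ibtisam 1/9; Layth 1/9; Maysoon 1/9; Nabil 1/36; Samir 1/9; Tariq 1/9; Widad 1/9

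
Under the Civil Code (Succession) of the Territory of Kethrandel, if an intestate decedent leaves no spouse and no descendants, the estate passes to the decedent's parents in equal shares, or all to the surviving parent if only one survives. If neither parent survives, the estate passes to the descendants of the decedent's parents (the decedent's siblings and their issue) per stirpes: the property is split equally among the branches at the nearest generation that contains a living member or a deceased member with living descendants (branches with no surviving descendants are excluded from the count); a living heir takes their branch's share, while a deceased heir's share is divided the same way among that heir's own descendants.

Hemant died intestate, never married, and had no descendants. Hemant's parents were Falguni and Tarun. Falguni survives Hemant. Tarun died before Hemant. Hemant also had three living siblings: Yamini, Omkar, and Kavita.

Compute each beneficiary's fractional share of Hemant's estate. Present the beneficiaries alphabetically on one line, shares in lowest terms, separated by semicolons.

Only one parent, Falguni, survives, so Falguni takes the entire estate. The siblings take nothing because a surviving parent has priority.

Falguni 1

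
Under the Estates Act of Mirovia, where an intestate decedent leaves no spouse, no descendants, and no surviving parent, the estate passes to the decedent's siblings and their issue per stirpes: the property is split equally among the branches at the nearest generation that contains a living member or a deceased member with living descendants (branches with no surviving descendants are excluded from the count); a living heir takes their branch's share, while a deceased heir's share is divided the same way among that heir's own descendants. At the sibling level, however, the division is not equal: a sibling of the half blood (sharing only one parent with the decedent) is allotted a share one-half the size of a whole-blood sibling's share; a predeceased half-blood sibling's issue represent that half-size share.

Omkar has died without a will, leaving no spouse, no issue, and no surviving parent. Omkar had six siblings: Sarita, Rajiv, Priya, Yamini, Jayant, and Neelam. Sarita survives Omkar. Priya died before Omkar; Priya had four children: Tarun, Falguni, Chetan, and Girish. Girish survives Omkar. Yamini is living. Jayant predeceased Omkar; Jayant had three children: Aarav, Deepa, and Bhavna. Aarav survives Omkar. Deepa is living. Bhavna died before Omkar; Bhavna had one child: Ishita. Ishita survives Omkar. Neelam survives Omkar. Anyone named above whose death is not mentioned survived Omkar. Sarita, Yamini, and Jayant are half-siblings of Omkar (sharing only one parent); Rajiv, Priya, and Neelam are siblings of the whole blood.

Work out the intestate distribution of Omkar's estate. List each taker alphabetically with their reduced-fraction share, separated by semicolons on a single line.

Aarav 1/27; Chetan 1/18; Deepa 1/27; Falguni 1/18; Girish 1/18; Ishita 1/27; Neelam 2/9; Rajiv 2/9; Sarita 1/9; Tarun 1/18; Yamini 1/9

No spouse, descendants, or parent survives, so the estate passes to Omkar's siblings per stirpes.
Half-blood siblings count for one-half the weight of whole-blood siblings at the initial division.
Dividing 1 in proportion to weights (total weight 9/2): Sarita (weight 1/2) → 1/9; Rajiv (weight 1) → 2/9; Priya (weight 1) → 2/9; Yamini (weight 1/2) → 1/9; Jayant (weight 1/2) → 1/9; Neelam (weight 1) → 2/9.
Sarita is living and takes 1/9.
Rajiv is living and takes 2/9.
Priya predeceased; the 2/9 allotted to Priya's branch passes to Priya's issue by representation.
The 2/9 is divided into 4 equal shares of 1/18 among Tarun, Falguni, Chetan, Girish.
Tarun is living and takes 1/18.
Falguni is living and takes 1/18.
Chetan is living and takes 1/18.
Girish is living and takes 1/18.
Yamini is living and takes 1/9.
Jayant predeceased; the 1/9 allotted to Jayant's branch passes to Jayant's issue by representation.
The 1/9 is divided into 3 equal shares of 1/27 among Aarav, Deepa, Bhavna.
Aarav is living and takes 1/27.
Deepa is living and takes 1/27.
Bhavna predeceased; the 1/27 allotted to Bhavna's branch passes to Bhavna's issue by representation.
Ishita is the sole taker at this level and receives the full 1/27.
Neelam is living and takes 2/9.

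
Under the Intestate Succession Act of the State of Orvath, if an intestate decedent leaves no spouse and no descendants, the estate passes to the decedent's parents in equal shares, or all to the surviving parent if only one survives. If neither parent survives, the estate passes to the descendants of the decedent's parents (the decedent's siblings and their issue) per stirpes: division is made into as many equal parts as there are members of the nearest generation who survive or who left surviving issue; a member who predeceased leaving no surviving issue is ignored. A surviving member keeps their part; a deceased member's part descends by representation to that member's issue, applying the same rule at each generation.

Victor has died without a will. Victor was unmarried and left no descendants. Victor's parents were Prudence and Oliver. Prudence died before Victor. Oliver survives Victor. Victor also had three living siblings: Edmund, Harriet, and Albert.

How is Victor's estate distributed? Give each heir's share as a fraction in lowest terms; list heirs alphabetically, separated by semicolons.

Only one parent, Oliver, survives, so Oliver takes the entire estate. The siblings take nothing because a surviving parent has priority.

Oliver 1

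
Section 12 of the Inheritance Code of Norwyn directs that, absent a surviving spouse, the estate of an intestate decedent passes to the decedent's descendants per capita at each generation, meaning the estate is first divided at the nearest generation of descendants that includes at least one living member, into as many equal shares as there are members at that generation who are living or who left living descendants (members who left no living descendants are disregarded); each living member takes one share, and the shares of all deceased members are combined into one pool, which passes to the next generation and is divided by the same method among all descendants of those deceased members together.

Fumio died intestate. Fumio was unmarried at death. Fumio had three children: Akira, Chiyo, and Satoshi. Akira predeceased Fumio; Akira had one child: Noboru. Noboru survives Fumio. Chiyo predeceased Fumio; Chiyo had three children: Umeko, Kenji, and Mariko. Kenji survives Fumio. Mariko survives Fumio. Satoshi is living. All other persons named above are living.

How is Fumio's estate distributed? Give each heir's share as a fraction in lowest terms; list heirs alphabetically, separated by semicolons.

There is no surviving spouse, so the entire estate passes to Fumio's descendants per capita at each generation.
At generation 1 (Akira, Chiyo, Satoshi) there are 3 shares of (1)/3 = 1/3 each.
Living: Satoshi — each takes 1/3.
Deceased: Akira and Chiyo. Their combined 2/3 is pooled and carried to generation 2.
At generation 2 (Noboru, Umeko, Kenji, Mariko) there are 4 shares of (2/3)/4 = 1/6 each.
Living: Noboru, Umeko, Kenji, and Mariko — each takes 1/6.

Kenji 1/6; Mariko 1/6; Noboru 1/6; Satoshi 1/3; Umeko 1/6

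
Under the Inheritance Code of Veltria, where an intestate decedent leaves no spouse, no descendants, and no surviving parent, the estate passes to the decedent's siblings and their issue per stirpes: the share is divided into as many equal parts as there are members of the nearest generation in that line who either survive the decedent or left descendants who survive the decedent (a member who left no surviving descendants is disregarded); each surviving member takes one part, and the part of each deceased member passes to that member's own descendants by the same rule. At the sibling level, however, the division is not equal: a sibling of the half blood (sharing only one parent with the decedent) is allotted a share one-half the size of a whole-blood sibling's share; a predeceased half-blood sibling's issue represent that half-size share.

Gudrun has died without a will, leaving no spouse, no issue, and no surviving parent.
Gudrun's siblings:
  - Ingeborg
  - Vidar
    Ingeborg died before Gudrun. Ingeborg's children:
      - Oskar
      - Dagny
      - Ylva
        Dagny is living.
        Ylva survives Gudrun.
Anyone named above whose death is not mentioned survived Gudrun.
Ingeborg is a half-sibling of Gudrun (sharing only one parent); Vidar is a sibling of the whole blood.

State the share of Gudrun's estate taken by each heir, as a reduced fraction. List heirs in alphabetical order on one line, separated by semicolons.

Dagny 1/9; Oskar 1/9; Vidar 2/3; Ylva 1/9

No spouse, descendants, or parent survives, so the estate passes to Gudrun's siblings per stirpes.
Half-blood siblings count for one-half the weight of whole-blood siblings at the initial division.
Dividing 1 in proportion to weights (total weight 3/2): Ingeborg (weight 1/2) → 1/3; Vidar (weight 1) → 2/3.
Ingeborg predeceased; the 1/3 allotted to Ingeborg's branch passes to Ingeborg's issue by representation.
The 1/3 is divided into 3 equal shares of 1/9 among Oskar, Dagny, Ylva.
Oskar is living and takes 1/9.
Dagny is living and takes 1/9.
Ylva is living and takes 1/9.
Vidar is living and takes 2/3.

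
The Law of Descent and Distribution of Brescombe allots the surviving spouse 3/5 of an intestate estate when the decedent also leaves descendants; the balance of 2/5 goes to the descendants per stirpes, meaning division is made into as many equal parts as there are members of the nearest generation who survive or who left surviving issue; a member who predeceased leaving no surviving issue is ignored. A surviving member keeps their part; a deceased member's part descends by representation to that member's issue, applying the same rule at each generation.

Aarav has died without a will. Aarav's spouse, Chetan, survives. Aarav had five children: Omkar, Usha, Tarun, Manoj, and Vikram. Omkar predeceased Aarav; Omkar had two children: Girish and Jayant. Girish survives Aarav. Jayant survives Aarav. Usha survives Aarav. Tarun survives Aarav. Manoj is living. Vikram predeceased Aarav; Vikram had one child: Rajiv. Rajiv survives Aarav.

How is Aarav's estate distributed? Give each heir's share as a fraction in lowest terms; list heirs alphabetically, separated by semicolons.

Chetan 3/5; Girish 1/25; Jayant 1/25; Manoj 2/25; Rajiv 2/25; Tarun 2/25; Usha 2/25

Chetan, as surviving spouse, takes 3/5.
The remaining 2/5 passes to Aarav's descendants per stirpes.
The 2/5 is divided into 5 equal shares of 2/25 among Omkar, Usha, Tarun, Manoj, Vikram.
Omkar predeceased; the 2/25 allotted to Omkar's branch passes to Omkar's issue by representation.
The 2/25 is divided into 2 equal shares of 1/25 among Girish, Jayant.
Girish is living and takes 1/25.
Jayant is living and takes 1/25.
Usha is living and takes 2/25.
Tarun is living and takes 2/25.
Manoj is living and takes 2/25.
Vikram predeceased; the 2/25 allotted to Vikram's branch passes to Vikram's issue by representation.
Rajiv is the sole taker at this level and receives the full 2/25.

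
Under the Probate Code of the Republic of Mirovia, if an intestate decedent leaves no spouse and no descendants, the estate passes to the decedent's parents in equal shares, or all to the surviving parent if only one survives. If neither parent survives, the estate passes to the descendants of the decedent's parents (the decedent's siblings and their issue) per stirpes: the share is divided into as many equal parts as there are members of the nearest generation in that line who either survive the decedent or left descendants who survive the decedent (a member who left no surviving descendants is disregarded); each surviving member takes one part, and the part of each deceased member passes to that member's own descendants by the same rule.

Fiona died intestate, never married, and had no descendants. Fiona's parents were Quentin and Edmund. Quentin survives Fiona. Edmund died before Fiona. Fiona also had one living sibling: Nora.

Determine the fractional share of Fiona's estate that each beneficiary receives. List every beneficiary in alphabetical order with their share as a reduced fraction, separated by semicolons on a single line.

Only one parent, Quentin, survives, so Quentin takes the entire estate. The siblings take nothing because a surviving parent has priority.

Quentin 1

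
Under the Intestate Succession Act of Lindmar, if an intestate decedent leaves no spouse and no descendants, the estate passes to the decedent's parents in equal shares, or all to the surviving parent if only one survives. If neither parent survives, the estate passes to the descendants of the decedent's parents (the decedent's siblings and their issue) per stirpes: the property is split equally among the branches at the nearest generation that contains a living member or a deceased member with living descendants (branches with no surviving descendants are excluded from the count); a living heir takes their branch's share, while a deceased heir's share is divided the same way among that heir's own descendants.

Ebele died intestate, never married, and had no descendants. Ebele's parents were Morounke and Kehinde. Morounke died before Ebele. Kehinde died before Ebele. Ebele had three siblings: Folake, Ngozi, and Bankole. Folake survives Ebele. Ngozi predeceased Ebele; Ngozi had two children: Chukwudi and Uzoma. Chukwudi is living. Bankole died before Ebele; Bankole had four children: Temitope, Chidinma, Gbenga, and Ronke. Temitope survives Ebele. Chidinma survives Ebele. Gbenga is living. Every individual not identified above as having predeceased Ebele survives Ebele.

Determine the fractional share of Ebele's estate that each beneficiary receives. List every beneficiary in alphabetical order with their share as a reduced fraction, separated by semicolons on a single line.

Neither parent survives and there are no descendants, so the estate passes to Ebele's siblings and their issue per stirpes.
The estate is divided into 3 equal shares of 1/3 among Folake, Ngozi, Bankole.
Folake is living and takes 1/3.
Ngozi predeceased; the 1/3 allotted to Ngozi's branch passes to Ngozi's issue by representation.
The 1/3 is divided into 2 equal shares of 1/6 among Chukwudi, Uzoma.
Chukwudi is living and takes 1/6.
Uzoma is living and takes 1/6.
Bankole predeceased; the 1/3 allotted to Bankole's branch passes to Bankole's issue by representation.
The 1/3 is divided into 4 equal shares of 1/12 among Temitope, Chidinma, Gbenga, Ronke.
Temitope is living and takes 1/12.
Chidinma is living and takes 1/12.
Gbenga is living and takes 1/12.
Ronke is living and takes 1/12.

Chidinma 1/12; Chukwudi 1/6; Folake 1/3; Gbenga 1/12; Ronke 1/12; Temitope 1/12; Uzoma 1/6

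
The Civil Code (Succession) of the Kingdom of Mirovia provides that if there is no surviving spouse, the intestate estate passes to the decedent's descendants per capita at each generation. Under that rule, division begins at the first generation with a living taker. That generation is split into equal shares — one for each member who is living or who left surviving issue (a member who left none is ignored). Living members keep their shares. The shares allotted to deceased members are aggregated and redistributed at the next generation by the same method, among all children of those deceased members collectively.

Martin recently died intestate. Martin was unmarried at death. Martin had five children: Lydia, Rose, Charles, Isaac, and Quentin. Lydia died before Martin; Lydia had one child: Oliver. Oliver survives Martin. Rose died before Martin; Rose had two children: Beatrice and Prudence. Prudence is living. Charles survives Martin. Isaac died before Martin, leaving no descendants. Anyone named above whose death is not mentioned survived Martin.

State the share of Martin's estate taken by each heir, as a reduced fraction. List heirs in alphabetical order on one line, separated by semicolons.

Beatrice 1/6; Charles 1/4; Oliver 1/6; Prudence 1/6; Quentin 1/4

There is no surviving spouse, so the entire estate passes to Martin's descendants per capita at each generation.
At generation 1 (Lydia, Rose, Charles, Quentin) there are 4 shares of (1)/4 = 1/4 each.
Living: Charles and Quentin — each takes 1/4.
Deceased: Lydia and Rose. Their combined 1/2 is pooled and carried to generation 2.
At generation 2 (Oliver, Beatrice, Prudence) there are 3 shares of (1/2)/3 = 1/6 each.
Living: Oliver, Beatrice, and Prudence — each takes 1/6.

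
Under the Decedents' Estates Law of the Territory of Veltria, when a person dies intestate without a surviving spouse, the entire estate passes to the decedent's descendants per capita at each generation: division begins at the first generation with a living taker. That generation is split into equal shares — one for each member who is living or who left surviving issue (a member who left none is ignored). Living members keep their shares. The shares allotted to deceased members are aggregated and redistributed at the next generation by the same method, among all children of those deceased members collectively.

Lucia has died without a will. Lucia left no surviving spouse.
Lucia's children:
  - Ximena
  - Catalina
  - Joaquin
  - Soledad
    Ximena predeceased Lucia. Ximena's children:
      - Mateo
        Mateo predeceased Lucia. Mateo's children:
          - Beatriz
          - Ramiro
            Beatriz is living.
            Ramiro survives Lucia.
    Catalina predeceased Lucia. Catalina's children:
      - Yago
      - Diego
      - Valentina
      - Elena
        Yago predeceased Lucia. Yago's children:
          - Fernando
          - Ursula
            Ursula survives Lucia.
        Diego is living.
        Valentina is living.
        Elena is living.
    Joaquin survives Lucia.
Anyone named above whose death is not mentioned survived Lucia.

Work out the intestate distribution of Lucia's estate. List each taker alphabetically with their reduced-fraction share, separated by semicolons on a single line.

There is no surviving spouse, so the entire estate passes to Lucia's descendants per capita at each generation.
At generation 1 (Ximena, Catalina, Joaquin, Soledad) there are 4 shares of (1)/4 = 1/4 each.
Living: Joaquin and Soledad — each takes 1/4.
Deceased: Ximena and Catalina. Their combined 1/2 is pooled and carried to generation 2.
At generation 2 (Mateo, Yago, Diego, Valentina, Elena) there are 5 shares of (1/2)/5 = 1/10 each.
Living: Diego, Valentina, and Elena — each takes 1/10.
Deceased: Mateo and Yago. Their combined 1/5 is pooled and carried to generation 3.
At generation 3 (Beatriz, Ramiro, Fernando, Ursula) there are 4 shares of (1/5)/4 = 1/20 each.
Living: Beatriz, Ramiro, Fernando, and Ursula — each takes 1/20.

Beatriz 1/20; Diego 1/10; Elena 1/10; Fernando 1/20; Joaquin 1/4; Ramiro 1/20; Soledad 1/4; Ursula 1/20; Valentina 1/10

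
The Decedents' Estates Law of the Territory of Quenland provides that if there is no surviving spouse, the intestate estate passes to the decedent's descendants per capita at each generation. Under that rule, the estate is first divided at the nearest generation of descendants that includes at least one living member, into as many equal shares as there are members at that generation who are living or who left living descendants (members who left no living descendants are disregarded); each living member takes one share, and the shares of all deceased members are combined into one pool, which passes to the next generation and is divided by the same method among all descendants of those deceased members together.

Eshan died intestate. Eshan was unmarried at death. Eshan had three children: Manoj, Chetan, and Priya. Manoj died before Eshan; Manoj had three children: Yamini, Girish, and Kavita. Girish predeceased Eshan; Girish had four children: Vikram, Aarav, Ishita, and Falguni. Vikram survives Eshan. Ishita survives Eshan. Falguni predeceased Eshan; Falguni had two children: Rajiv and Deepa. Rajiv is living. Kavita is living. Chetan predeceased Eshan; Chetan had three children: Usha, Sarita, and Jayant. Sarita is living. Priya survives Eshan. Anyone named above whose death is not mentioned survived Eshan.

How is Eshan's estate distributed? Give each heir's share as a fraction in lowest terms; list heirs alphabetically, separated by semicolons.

Aarav 1/36; Deepa 1/72; Ishita 1/36; Jayant 1/9; Kavita 1/9; Priya 1/3; Rajiv 1/72; Sarita 1/9; Usha 1/9; Vikram 1/36; Yamini 1/9

There is no surviving spouse, so the entire estate passes to Eshan's descendants per capita at each generation.
At generation 1 (Manoj, Chetan, Priya) there are 3 shares of (1)/3 = 1/3 each.
Living: Priya — each takes 1/3.
Deceased: Manoj and Chetan. Their combined 2/3 is pooled and carried to generation 2.
At generation 2 (Yamini, Girish, Kavita, Usha, Sarita, Jayant) there are 6 shares of (2/3)/6 = 1/9 each.
Living: Yamini, Kavita, Usha, Sarita, and Jayant — each takes 1/9.
Deceased: Girish. That 1/9 share is carried to generation 3.
At generation 3 (Vikram, Aarav, Ishita, Falguni) there are 4 shares of (1/9)/4 = 1/36 each.
Living: Vikram, Aarav, and Ishita — each takes 1/36.
Deceased: Falguni. That 1/36 share is carried to generation 4.
At generation 4 (Rajiv, Deepa) there are 2 shares of (1/36)/2 = 1/72 each.
Living: Rajiv and Deepa — each takes 1/72.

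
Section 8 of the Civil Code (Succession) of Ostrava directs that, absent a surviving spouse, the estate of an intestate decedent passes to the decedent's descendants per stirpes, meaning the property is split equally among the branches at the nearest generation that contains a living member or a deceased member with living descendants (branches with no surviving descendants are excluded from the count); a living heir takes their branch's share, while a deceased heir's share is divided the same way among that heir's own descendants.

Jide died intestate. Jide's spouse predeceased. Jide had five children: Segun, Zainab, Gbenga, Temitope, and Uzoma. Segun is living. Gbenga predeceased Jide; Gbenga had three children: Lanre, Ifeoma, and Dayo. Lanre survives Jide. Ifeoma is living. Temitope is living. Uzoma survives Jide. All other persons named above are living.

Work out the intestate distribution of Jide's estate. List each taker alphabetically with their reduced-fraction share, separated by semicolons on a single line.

Dayo 1/15; Ifeoma 1/15; Lanre 1/15; Segun 1/5; Temitope 1/5; Uzoma 1/5; Zainab 1/5

There is no surviving spouse, so the entire estate passes to Jide's descendants per stirpes.
The estate is divided into 5 equal shares of 1/5 among Segun, Zainab, Gbenga, Temitope, Uzoma.
Segun is living and takes 1/5.
Zainab is living and takes 1/5.
Gbenga predeceased; the 1/5 allotted to Gbenga's branch passes to Gbenga's issue by representation.
The 1/5 is divided into 3 equal shares of 1/15 among Lanre, Ifeoma, Dayo.
Lanre is living and takes 1/15.
Ifeoma is living and takes 1/15.
Dayo is living and takes 1/15.
Temitope is living and takes 1/5.
Uzoma is living and takes 1/5.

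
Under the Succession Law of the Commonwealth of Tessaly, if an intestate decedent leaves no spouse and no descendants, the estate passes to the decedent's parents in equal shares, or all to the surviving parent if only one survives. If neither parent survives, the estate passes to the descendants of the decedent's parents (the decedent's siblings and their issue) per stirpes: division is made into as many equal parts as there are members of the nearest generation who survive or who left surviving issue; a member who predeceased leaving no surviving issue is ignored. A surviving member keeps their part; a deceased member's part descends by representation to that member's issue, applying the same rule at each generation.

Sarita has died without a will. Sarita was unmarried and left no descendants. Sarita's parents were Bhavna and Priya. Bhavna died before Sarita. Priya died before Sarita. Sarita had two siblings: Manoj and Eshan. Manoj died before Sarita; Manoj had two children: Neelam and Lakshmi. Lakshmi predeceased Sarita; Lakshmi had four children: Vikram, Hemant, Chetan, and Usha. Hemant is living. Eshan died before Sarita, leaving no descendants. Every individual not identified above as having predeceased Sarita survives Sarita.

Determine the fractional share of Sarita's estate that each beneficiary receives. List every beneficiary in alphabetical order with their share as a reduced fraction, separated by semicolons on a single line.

Chetan 1/8; Hemant 1/8; Neelam 1/2; Usha 1/8; Vikram 1/8

Neither parent survives and there are no descendants, so the estate passes to Sarita's siblings and their issue per stirpes.
Eshan left no surviving issue, so that branch lapses and is disregarded.
Manoj's line is the sole branch at this level, so the full 1 passes to Manoj's issue by representation.
The estate is divided into 2 equal shares of 1/2 among Neelam, Lakshmi.
Neelam is living and takes 1/2.
Lakshmi predeceased; the 1/2 allotted to Lakshmi's branch passes to Lakshmi's issue by representation.
The 1/2 is divided into 4 equal shares of 1/8 among Vikram, Hemant, Chetan, Usha.
Vikram is living and takes 1/8.
Hemant is living and takes 1/8.
Chetan is living and takes 1/8.
Usha is living and takes 1/8.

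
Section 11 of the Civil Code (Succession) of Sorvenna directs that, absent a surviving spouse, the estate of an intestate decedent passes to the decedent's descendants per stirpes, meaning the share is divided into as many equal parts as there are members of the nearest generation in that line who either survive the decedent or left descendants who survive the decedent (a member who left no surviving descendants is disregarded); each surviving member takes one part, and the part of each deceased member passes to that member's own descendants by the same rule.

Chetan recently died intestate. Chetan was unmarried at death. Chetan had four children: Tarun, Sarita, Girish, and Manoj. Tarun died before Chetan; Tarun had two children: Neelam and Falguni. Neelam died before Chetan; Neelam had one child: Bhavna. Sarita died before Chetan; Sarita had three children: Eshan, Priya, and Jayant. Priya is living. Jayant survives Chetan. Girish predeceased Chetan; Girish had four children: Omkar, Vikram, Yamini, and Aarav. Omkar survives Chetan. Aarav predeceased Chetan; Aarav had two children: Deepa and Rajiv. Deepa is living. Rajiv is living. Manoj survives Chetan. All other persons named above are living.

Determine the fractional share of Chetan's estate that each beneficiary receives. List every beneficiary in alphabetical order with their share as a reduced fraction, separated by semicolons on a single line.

Bhavna 1/8; Deepa 1/32; Eshan 1/12; Falguni 1/8; Jayant 1/12; Manoj 1/4; Omkar 1/16; Priya 1/12; Rajiv 1/32; Vikram 1/16; Yamini 1/16

There is no surviving spouse, so the entire estate passes to Chetan's descendants per stirpes.
The estate is divided into 4 equal shares of 1/4 among Tarun, Sarita, Girish, Manoj.
Tarun predeceased; the 1/4 allotted to Tarun's branch passes to Tarun's issue by representation.
The 1/4 is divided into 2 equal shares of 1/8 among Neelam, Falguni.
Neelam predeceased; the 1/8 allotted to Neelam's branch passes to Neelam's issue by representation.
Bhavna is the sole taker at this level and receives the full 1/8.
Falguni is living and takes 1/8.
Sarita predeceased; the 1/4 allotted to Sarita's branch passes to Sarita's issue by representation.
The 1/4 is divided into 3 equal shares of 1/12 among Eshan, Priya, Jayant.
Eshan is living and takes 1/12.
Priya is living and takes 1/12.
Jayant is living and takes 1/12.
Girish predeceased; the 1/4 allotted to Girish's branch passes to Girish's issue by representation.
The 1/4 is divided into 4 equal shares of 1/16 among Omkar, Vikram, Yamini, Aarav.
Omkar is living and takes 1/16.
Vikram is living and takes 1/16.
Yamini is living and takes 1/16.
Aarav predeceased; the 1/16 allotted to Aarav's branch passes to Aarav's issue by representation.
The 1/16 is divided into 2 equal shares of 1/32 among Deepa, Rajiv.
Deepa is living and takes 1/32.
Rajiv is living and takes 1/32.
Manoj is living and takes 1/4.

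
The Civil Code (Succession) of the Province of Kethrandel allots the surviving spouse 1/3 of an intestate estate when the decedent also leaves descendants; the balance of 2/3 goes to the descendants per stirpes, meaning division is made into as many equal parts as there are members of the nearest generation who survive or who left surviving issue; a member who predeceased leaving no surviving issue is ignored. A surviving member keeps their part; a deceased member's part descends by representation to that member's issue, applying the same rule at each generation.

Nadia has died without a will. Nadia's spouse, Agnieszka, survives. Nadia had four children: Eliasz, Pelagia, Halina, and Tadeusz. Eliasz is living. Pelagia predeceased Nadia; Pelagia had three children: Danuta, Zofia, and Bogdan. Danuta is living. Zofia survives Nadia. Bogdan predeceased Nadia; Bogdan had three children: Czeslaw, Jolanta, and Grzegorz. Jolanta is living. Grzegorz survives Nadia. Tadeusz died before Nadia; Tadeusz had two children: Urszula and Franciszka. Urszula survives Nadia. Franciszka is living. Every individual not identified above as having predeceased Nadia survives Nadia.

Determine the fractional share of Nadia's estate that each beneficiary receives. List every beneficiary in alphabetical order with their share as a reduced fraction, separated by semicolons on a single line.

Agnieszka, as surviving spouse, takes 1/3.
The remaining 2/3 passes to Nadia's descendants per stirpes.
The 2/3 is divided into 4 equal shares of 1/6 among Eliasz, Pelagia, Halina, Tadeusz.
Eliasz is living and takes 1/6.
Pelagia predeceased; the 1/6 allotted to Pelagia's branch passes to Pelagia's issue by representation.
The 1/6 is divided into 3 equal shares of 1/18 among Danuta, Zofia, Bogdan.
Danuta is living and takes 1/18.
Zofia is living and takes 1/18.
Bogdan predeceased; the 1/18 allotted to Bogdan's branch passes to Bogdan's issue by representation.
The 1/18 is divided into 3 equal shares of 1/54 among Czeslaw, Jolanta, Grzegorz.
Czeslaw is living and takes 1/54.
Jolanta is living and takes 1/54.
Grzegorz is living and takes 1/54.
Halina is living and takes 1/6.
Tadeusz predeceased; the 1/6 allotted to Tadeusz's branch passes to Tadeusz's issue by representation.
The 1/6 is divided into 2 equal shares of 1/12 among Urszula, Franciszka.
Urszula is living and takes 1/12.
Franciszka is living and takes 1/12.

Agnieszka 1/3; Czeslaw 1/54; Danuta 1/18; Eliasz 1/6; Franciszka 1/12; Grzegorz 1/54; Halina 1/6; Jolanta 1/54; Urszula 1/12; Zofia 1/18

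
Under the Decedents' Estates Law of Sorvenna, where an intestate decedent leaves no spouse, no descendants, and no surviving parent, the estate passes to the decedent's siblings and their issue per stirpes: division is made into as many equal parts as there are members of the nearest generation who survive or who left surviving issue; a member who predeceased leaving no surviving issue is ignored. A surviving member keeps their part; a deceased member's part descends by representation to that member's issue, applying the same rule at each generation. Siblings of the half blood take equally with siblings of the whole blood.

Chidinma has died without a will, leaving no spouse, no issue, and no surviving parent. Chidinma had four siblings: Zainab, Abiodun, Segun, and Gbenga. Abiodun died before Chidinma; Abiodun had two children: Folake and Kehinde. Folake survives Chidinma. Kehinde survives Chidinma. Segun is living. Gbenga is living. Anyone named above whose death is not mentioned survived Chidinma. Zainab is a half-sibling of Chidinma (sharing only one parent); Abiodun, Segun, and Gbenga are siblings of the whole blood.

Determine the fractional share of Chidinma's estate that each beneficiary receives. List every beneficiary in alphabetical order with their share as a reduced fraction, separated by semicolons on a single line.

Folake 1/8; Gbenga 1/4; Kehinde 1/8; Segun 1/4; Zainab 1/4

No spouse, descendants, or parent survives, so the estate passes to Chidinma's siblings per stirpes.
Half-blood and whole-blood siblings take equally under the stated rule.
The estate is divided into 4 equal shares of 1/4 among Zainab, Abiodun, Segun, Gbenga.
Zainab is living and takes 1/4.
Abiodun predeceased; the 1/4 allotted to Abiodun's branch passes to Abiodun's issue by representation.
The 1/4 is divided into 2 equal shares of 1/8 among Folake, Kehinde.
Folake is living and takes 1/8.
Kehinde is living and takes 1/8.
Segun is living and takes 1/4.
Gbenga is living and takes 1/4.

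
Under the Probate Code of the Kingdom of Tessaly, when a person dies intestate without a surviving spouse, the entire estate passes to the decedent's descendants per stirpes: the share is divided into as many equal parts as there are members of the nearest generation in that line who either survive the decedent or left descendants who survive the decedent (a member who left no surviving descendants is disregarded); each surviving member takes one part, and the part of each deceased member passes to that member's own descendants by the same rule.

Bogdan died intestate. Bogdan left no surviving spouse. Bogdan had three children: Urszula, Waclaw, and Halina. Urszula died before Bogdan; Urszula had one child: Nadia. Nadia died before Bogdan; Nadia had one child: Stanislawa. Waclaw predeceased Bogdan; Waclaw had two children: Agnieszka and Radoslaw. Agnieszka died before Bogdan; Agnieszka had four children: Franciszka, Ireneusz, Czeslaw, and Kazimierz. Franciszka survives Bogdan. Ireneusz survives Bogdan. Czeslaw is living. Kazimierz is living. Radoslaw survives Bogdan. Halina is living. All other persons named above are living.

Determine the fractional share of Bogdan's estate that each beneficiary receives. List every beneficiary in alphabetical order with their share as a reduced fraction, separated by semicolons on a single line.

Czeslaw 1/24; Franciszka 1/24; Halina 1/3; Ireneusz 1/24; Kazimierz 1/24; Radoslaw 1/6; Stanislawa 1/3

There is no surviving spouse, so the entire estate passes to Bogdan's descendants per stirpes.
The estate is divided into 3 equal shares of 1/3 among Urszula, Waclaw, Halina.
Urszula predeceased; the 1/3 allotted to Urszula's branch passes to Urszula's issue by representation.
Nadia's line is the sole branch at this level, so the full 1/3 passes to Nadia's issue by representation.
Stanislawa is the sole taker at this level and receives the full 1/3.
Waclaw predeceased; the 1/3 allotted to Waclaw's branch passes to Waclaw's issue by representation.
The 1/3 is divided into 2 equal shares of 1/6 among Agnieszka, Radoslaw.
Agnieszka predeceased; the 1/6 allotted to Agnieszka's branch passes to Agnieszka's issue by representation.
The 1/6 is divided into 4 equal shares of 1/24 among Franciszka, Ireneusz, Czeslaw, Kazimierz.
Franciszka is living and takes 1/24.
Ireneusz is living and takes 1/24.
Czeslaw is living and takes 1/24.
Kazimierz is living and takes 1/24.
Radoslaw is living and takes 1/6.
Halina is living and takes 1/3.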